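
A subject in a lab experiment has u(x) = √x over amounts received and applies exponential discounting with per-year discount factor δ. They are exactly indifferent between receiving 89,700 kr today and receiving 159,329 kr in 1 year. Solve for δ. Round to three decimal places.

Equating discounted utilities: u(89700) = δ·u(159329) ⇒ δ = u(89700)/u(159329).
Since u(x) = √x, δ = √(89700/159329) = 0.75032.

δ ≈ 0.750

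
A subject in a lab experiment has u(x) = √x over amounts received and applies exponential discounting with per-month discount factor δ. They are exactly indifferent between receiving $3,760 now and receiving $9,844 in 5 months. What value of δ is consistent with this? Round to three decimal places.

Indifference means u(3760) = δ^5 · u(9844), so δ^5 = u(3760)/u(9844).
Since u(x) = √x, δ^5 = √(3760/9844) = 0.61803.
So δ = 0.61803^(1/5) ≈ 0.908.

δ ≈ 0.908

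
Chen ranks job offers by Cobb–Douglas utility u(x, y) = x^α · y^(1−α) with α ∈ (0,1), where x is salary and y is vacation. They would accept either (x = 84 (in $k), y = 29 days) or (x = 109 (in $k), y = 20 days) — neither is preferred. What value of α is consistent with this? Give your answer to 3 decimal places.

α ≈ 0.588

Set the two utilities equal: 84^α·29^(1−α) = 109^α·20^(1−α).
Taking logs: α·ln 84 + (1−α)·ln 29 = α·ln 109 + (1−α)·ln 20, i.e. α·-0.260531 = (1−α)·-0.371564.
Thus α·(-0.632095) = -0.371564, so α = -0.371564/-0.632095 ≈ 0.588.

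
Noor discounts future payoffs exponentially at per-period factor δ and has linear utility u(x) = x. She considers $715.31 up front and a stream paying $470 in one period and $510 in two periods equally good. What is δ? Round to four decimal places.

δ ≈ 0.8100

Present value of the stream is 470·δ + 510·δ². Indifference gives 470δ + 510δ² = 715.31.
That is, 510δ² + 470δ − 715.31 = 0, a quadratic in δ.
δ = (−470 + √(470² + 4·510·715.31)) / (2·510) = (−470 + √1680132.40) / 1020 ≈ 0.8100.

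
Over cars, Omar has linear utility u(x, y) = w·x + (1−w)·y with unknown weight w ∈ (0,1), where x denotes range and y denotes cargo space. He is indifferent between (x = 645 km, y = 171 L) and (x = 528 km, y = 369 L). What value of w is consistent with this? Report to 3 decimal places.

w = 0.629

u(645,171) = u(528,369) means w·645 + (1−w)·171 = w·528 + (1−w)·369.
w·(645−528) = (1−w)·(369−171), i.e. w·117 = (1−w)·198.
So w/(1−w) = 198/117 = 1.6923, giving w = 198/(117+198) = 0.629.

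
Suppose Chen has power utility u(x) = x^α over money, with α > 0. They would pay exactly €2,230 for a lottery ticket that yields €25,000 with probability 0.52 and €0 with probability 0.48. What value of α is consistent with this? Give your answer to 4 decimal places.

α ≈ 0.2706

EU(lottery) = 0.52·25000^α + 0.48·0 = 0.52·25000^α.
Equating: 2230^α = 0.52·25000^α, i.e. 0.0892^α = 0.52.
Take logs: α = ln 0.52 / ln(2230/25000) ≈ 0.270567.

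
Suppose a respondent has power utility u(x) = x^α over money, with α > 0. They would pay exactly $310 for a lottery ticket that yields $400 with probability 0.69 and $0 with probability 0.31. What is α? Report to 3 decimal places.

α ≈ 1.456

Since u(0) = 0, the lottery's EU is 0.69·400^α.
Setting u(310) equal to that: 310^α = 0.69·400^α ⇒ (310/400)^α = 0.69.
α = ln(0.69) / ln(310/400) = -0.371064/-0.254892 ≈ 1.456.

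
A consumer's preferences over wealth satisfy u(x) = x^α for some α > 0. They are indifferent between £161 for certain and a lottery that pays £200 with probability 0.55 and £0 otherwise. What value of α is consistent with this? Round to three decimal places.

α ≈ 2.756

The lottery's expected utility is 0.55·u(200) + 0.45·u(0) = 0.55·200^α (since u(0) = 0 for α > 0).
Setting u(161) equal to that: 161^α = 0.55·200^α ⇒ (161/200)^α = 0.55.
α = ln(0.55) / ln(161/200) = -0.597837/-0.216913 ≈ 2.756.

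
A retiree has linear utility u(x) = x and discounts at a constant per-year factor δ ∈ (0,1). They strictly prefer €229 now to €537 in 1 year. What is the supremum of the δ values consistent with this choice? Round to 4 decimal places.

δ < 0.4264

Under u(x) = x this choice says 229 > δ·537.
So δ < 229/537 = 0.42644.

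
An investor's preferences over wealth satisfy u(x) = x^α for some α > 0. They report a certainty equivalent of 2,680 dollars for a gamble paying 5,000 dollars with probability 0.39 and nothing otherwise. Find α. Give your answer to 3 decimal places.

α ≈ 1.510

Since u(0) = 0, the lottery's EU is 0.39·5000^α.
Indifference: 2680^α = 0.39·5000^α, so (2680/5000)^α = 0.39.
Taking logs: α·ln(2680/5000) = ln(0.39), so α = -0.941609 / -0.623621 ≈ 1.510.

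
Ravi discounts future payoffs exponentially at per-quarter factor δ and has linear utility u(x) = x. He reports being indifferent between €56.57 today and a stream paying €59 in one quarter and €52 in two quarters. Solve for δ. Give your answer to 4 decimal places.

δ ≈ 0.6200

Equating present values: 56.57 = 59δ + 52δ².
So 52δ² + 59δ − 56.57 = 0.
By the quadratic formula (taking the positive root), δ = (−59 + √15247.56) / 104 ≈ 0.6200.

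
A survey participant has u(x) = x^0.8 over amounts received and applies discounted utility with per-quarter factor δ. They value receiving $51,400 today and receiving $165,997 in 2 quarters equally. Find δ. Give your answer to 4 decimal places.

Indifference means u(51400) = δ^2 · u(165997), so δ^2 = u(51400)/u(165997).
With u(x) = x^0.8: δ^2 = 51400^0.8/165997^0.8 = (51400/165997)^0.8 = 0.39146.
Taking the square root: δ = 0.39146^(1/2) ≈ 0.6257.

δ ≈ 0.6257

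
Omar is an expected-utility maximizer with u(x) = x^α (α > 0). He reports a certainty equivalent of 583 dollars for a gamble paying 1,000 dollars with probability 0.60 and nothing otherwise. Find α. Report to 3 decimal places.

α ≈ 0.947

EU(lottery) = 0.60·1000^α + 0.40·0 = 0.60·1000^α.
Equating: 583^α = 0.60·1000^α, i.e. 0.5830^α = 0.60.
α = ln(0.60) / ln(583/1000) = -0.510826/-0.539568 ≈ 0.947.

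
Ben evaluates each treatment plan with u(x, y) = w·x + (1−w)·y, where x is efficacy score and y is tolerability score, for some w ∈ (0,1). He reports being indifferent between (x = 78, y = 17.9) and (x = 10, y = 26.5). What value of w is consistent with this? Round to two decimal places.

w = 0.11

u(78,17.9) = u(10,26.5) means w·78 + (1−w)·17.9 = w·10 + (1−w)·26.5.
Collecting terms: w·68 = (1−w)·8.6.
The marginal rate of substitution is 8.6/68, so w = 8.6/(68+8.6) = 0.11.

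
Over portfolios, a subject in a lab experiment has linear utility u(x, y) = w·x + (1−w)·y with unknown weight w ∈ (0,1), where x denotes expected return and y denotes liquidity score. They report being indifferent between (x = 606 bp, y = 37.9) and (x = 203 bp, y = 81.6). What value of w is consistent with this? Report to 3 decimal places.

Equating utilities: w·606 + (1−w)·37.9 = w·203 + (1−w)·81.6.
Rearranging, 403·w − 43.7·(1−w) = 0.
So w/(1−w) = 43.7/403 = 0.1084, giving w = 43.7/(403+43.7) = 0.098.

w = 0.098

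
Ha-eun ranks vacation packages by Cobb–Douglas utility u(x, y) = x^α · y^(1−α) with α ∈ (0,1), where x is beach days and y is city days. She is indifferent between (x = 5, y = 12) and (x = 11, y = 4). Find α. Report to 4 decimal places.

Indifference: 5^α · 12^(1−α) = 11^α · 4^(1−α).
Rearrange to (5/11)^α = (4/12)^(1−α) and take logs: α·-0.7884574 = (1−α)·-1.0986123.
With A = -0.7884574 and B = -1.0986123: α·A = (1−α)·B, so α = B/(A+B) = -1.0986123/-1.8870697 ≈ 0.5822.

α ≈ 0.5822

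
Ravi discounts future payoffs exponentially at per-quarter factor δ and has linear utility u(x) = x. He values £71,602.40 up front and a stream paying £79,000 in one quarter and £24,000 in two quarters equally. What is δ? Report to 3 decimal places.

δ ≈ 0.740

Present value of the stream is 79000·δ + 24000·δ². Indifference gives 79000δ + 24000δ² = 71602.40.
That is, 24000δ² + 79000δ − 71602.40 = 0, a quadratic in δ.
By the quadratic formula (taking the positive root), δ = (−79000 + √13114830400.00) / 48000 ≈ 0.740.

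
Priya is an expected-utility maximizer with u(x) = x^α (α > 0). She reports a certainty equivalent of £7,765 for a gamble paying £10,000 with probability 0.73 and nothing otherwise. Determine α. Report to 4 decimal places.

α ≈ 1.2441

EU(lottery) = 0.73·10000^α + 0.27·0 = 0.73·10000^α.
Indifference: 7765^α = 0.73·10000^α, so (7765/10000)^α = 0.73.
Taking logs: α·ln(7765/10000) = ln(0.73), so α = -0.3147107 / -0.2529586 ≈ 1.2441.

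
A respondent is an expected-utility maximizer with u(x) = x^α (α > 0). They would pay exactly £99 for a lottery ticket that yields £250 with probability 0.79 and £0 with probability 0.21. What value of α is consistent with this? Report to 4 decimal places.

α ≈ 0.2545

The lottery's expected utility is 0.79·u(250) + 0.21·u(0) = 0.79·250^α (since u(0) = 0 for α > 0).
Equating: 99^α = 0.79·250^α, i.e. 0.3960^α = 0.79.
α = ln(0.79) / ln(99/250) = -0.2357223/-0.9263411 ≈ 0.2545.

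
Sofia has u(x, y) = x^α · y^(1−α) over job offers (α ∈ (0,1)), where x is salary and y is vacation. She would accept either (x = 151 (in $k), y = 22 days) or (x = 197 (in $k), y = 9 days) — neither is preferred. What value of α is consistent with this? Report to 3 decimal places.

α ≈ 0.771

Indifference: 151^α · 22^(1−α) = 197^α · 9^(1−α).
Taking logs: α·ln 151 + (1−α)·ln 22 = α·ln 197 + (1−α)·ln 9, i.e. α·-0.265924 = (1−α)·-0.893818.
So α/(1−α) = (-0.893818)/(-0.265924) = 3.361178, and α = 3.361178/4.361178 ≈ 0.771.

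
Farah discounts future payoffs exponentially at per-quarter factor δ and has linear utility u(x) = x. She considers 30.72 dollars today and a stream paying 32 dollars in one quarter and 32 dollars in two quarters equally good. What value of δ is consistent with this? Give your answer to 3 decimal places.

Equating present values: 30.72 = 32δ + 32δ².
So 32δ² + 32δ − 30.72 = 0.
By the quadratic formula (taking the positive root), δ = (−32 + √4956.16) / 64 ≈ 0.600.

δ ≈ 0.600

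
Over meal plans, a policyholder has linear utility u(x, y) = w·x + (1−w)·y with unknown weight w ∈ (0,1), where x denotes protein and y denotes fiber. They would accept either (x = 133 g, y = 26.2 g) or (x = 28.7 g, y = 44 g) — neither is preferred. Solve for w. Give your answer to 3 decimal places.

u(133,26.2) = u(28.7,44) means w·133 + (1−w)·26.2 = w·28.7 + (1−w)·44.
Collecting terms: w·104.3 = (1−w)·17.8.
Hence w = 17.8/(104.3+17.8) = 17.8/122.1 = 0.146.

w = 0.146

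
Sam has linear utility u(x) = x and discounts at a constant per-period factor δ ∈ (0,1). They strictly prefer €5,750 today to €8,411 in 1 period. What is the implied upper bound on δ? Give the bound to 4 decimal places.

Comparing present values: 5750 > δ·8411.
Dividing through by 8411 gives δ < 0.68363.

δ < 0.6836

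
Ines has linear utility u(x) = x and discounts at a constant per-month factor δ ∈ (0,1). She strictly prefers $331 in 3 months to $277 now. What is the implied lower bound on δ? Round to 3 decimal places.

The preference means 277 < δ^3·331.
Dividing by 331: δ^3 > 0.83686. Both sides are positive, so the cube root keeps the direction.
δ > 0.83686^(1/3) = 0.942.

δ > 0.942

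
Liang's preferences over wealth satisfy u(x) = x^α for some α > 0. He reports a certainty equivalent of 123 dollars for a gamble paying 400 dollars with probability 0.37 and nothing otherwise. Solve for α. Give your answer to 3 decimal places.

Since u(0) = 0, the lottery's EU is 0.37·400^α.
Indifference: 123^α = 0.37·400^α, so (123/400)^α = 0.37.
Taking logs: α·ln(123/400) = ln(0.37), so α = -0.994252 / -1.179280 ≈ 0.843.

α ≈ 0.843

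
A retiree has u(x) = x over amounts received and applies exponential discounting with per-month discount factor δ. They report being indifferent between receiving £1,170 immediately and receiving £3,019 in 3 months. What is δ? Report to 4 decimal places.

δ ≈ 0.7291

Equating discounted utilities: u(1170) = δ^3·u(3019) ⇒ δ^3 = u(1170)/u(3019).
With u(x) = x: δ^3 = 1170/3019 = 0.38755.
Hence δ = (0.38755)^(1/3) = 0.729078.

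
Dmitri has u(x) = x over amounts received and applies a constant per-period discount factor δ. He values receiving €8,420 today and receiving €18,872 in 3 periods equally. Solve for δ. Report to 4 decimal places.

δ ≈ 0.7641

The payoff in 3 periods is discounted by δ^3, so u(8420) = δ^3·u(18872) and δ^3 = u(8420)/u(18872).
With u(x) = x: δ^3 = 8420/18872 = 0.44616.
Taking the cube root: δ = 0.44616^(1/3) ≈ 0.7641.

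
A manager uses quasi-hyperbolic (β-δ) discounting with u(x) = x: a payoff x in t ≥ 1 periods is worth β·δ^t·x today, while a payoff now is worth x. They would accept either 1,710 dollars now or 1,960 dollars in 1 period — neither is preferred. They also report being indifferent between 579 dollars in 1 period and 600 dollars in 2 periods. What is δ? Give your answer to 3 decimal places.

The second indifference involves only future payoffs, so β cancels: β·δ^1·579 = β·δ^2·600, giving δ = 579/600 = 0.96500.

δ ≈ 0.965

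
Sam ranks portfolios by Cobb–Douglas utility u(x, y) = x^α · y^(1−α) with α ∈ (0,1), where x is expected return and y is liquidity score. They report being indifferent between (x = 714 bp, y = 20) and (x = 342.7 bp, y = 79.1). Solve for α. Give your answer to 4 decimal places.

α ≈ 0.6520

The Cobb–Douglas utilities coincide, so 714^α·20^(1−α) = 342.7^α·79.1^(1−α).
Taking logs: α·ln 714 + (1−α)·ln 20 = α·ln 342.7 + (1−α)·ln 79.1, i.e. α·0.7340275 = (1−α)·1.3749806.
So α/(1−α) = (1.3749806)/(0.7340275) = 1.8732004, and α = 1.8732004/2.8732004 ≈ 0.6520.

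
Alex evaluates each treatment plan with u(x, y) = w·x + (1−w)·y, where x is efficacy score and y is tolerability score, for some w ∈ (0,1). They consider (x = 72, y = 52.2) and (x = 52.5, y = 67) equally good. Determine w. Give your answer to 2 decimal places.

w = 0.43

Indifference: w·72 + (1−w)·52.2 = w·52.5 + (1−w)·67.
Collecting terms: w·19.5 = (1−w)·14.8.
Hence w = 14.8/(19.5+14.8) = 14.8/34.3 = 0.43.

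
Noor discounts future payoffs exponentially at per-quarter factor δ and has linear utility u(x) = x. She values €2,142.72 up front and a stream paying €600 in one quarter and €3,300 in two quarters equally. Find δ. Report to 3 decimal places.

δ ≈ 0.720

Present value of the stream is 600·δ + 3300·δ². Indifference gives 600δ + 3300δ² = 2142.72.
So 3300δ² + 600δ − 2142.72 = 0.
By the quadratic formula (taking the positive root), δ = (−600 + √28643904.00) / 6600 ≈ 0.720.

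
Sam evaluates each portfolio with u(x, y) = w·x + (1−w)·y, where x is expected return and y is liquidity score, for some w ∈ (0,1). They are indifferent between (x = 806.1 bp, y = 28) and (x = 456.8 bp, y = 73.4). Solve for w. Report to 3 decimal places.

Equating utilities: w·806.1 + (1−w)·28 = w·456.8 + (1−w)·73.4.
Collecting terms: w·349.3 = (1−w)·45.4.
The marginal rate of substitution is 45.4/349.3, so w = 45.4/(349.3+45.4) = 0.115.

w = 0.115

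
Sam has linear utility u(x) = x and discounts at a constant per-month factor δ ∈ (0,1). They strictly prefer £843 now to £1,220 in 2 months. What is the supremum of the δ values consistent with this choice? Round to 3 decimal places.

δ < 0.831

Comparing present values: 843 > δ^2·1220.
So δ^2 < 843/1220 = 0.69098; taking the square root of both positive sides preserves the inequality.
δ < (843/1220)^(1/2) ≈ 0.831.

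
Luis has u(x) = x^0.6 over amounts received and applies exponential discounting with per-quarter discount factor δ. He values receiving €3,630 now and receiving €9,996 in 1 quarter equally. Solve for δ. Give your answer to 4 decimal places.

δ ≈ 0.5446

Equating discounted utilities: u(3630) = δ·u(9996) ⇒ δ = u(3630)/u(9996).
Since u(x) = x^0.6, δ = (3630/9996)^0.6 = 0.36315^0.6 = 0.54456.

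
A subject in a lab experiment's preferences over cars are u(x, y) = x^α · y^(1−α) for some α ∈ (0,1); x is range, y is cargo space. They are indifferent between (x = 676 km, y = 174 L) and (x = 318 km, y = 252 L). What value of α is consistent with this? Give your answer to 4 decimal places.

The Cobb–Douglas utilities coincide, so 676^α·174^(1−α) = 318^α·252^(1−α).
Taking logs: α·ln 676 + (1−α)·ln 174 = α·ln 318 + (1−α)·ln 252, i.e. α·0.7541417 = (1−α)·0.3703738.
So α/(1−α) = (0.3703738)/(0.7541417) = 0.4911196, and α = 0.4911196/1.4911196 ≈ 0.3294.

α ≈ 0.3294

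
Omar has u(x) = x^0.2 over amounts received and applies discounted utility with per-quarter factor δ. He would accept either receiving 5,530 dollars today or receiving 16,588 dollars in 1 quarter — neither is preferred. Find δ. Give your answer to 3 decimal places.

Indifference means u(5530) = δ · u(16588), so δ = u(5530)/u(16588).
With u(x) = x^0.2: δ = 5530^0.2/16588^0.2 = (5530/16588)^0.2 = 0.80276.

δ ≈ 0.803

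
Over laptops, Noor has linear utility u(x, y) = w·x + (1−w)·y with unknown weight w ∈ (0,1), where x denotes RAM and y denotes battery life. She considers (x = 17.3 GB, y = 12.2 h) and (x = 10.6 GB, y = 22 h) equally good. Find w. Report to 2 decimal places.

w = 0.59

u(17.3,12.2) = u(10.6,22) means w·17.3 + (1−w)·12.2 = w·10.6 + (1−w)·22.
w·(17.3−10.6) = (1−w)·(22−12.2), i.e. w·6.7 = (1−w)·9.8.
Hence w = 9.8/(6.7+9.8) = 9.8/16.5 = 0.59.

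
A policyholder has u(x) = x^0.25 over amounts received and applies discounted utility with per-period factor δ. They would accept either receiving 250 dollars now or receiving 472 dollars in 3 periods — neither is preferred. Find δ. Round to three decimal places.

The payoff in 3 periods is discounted by δ^3, so u(250) = δ^3·u(472) and δ^3 = u(250)/u(472).
Since u(x) = x^0.25, δ^3 = (250/472)^0.25 = 0.52966^0.25 = 0.85310.
So δ = 0.85310^(1/3) ≈ 0.948.

δ ≈ 0.948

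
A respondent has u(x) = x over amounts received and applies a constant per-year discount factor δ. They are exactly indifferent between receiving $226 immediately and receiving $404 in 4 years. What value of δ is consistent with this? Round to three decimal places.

δ ≈ 0.865

Equating discounted utilities: u(226) = δ^4·u(404) ⇒ δ^4 = u(226)/u(404).
With u(x) = x: δ^4 = 226/404 = 0.55941.
Hence δ = (0.55941)^(1/4) = 0.86483.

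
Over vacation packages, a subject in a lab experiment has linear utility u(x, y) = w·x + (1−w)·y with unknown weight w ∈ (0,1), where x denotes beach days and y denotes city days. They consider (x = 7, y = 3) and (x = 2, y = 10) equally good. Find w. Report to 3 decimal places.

w = 0.583

Equating utilities: w·7 + (1−w)·3 = w·2 + (1−w)·10.
Rearranging, 5·w − 7·(1−w) = 0.
So w/(1−w) = 7/5 = 1.4000, giving w = 7/(5+7) = 0.583.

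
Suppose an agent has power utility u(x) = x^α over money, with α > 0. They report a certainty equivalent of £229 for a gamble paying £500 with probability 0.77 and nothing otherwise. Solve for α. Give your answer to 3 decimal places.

EU(lottery) = 0.77·500^α + 0.23·0 = 0.77·500^α.
Equating: 229^α = 0.77·500^α, i.e. 0.4580^α = 0.77.
Taking logs: α·ln(229/500) = ln(0.77), so α = -0.261365 / -0.780886 ≈ 0.335.

α ≈ 0.335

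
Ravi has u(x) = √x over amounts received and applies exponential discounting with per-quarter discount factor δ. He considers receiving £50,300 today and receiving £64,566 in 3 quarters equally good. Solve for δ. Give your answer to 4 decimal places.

Equating discounted utilities: u(50300) = δ^3·u(64566) ⇒ δ^3 = u(50300)/u(64566).
With u(x) = √x: δ^3 = √50300/√64566 = √(50300/64566) = 0.88264.
Taking the cube root: δ = 0.88264^(1/3) ≈ 0.9592.

δ ≈ 0.9592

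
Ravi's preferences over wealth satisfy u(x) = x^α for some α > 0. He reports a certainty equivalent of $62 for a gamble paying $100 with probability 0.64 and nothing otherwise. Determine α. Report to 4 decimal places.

α ≈ 0.9336

Since u(0) = 0, the lottery's EU is 0.64·100^α.
Equating: 62^α = 0.64·100^α, i.e. 0.6200^α = 0.64.
Taking logs: α·ln(62/100) = ln(0.64), so α = -0.4462871 / -0.4780358 ≈ 0.9336.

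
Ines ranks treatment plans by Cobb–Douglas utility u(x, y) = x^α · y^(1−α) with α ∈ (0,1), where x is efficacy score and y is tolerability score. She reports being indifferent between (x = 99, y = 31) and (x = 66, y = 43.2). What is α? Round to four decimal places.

The Cobb–Douglas utilities coincide, so 99^α·31^(1−α) = 66^α·43.2^(1−α).
(99/66)^α = (43.2/31)^(1−α); take logs: α·ln(99/66) = (1−α)·ln(43.2/31), i.e. α·0.4054651 = (1−α)·0.3318533.
Thus α·(0.7373184) = 0.3318533, so α = 0.3318533/0.7373184 ≈ 0.4501.

α ≈ 0.4501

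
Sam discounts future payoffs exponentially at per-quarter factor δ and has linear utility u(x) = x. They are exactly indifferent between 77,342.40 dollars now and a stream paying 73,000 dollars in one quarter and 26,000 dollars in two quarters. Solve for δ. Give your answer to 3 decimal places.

δ ≈ 0.820

Present value of the stream is 73000·δ + 26000·δ². Indifference gives 73000δ + 26000δ² = 77342.40.
Rearranged: 26000δ² + 73000δ − 77342.40 = 0.
The positive root is δ = [−73000 + √(73000² + 4·26000·77342.40)] / (2·26000) = (−73000 + 115640.000)/52000 ≈ 0.820.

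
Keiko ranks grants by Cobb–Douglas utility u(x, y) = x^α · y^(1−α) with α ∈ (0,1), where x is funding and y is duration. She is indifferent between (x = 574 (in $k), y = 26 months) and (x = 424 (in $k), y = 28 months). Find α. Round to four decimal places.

Set the two utilities equal: 574^α·26^(1−α) = 424^α·28^(1−α).
Rearrange to (574/424)^α = (28/26)^(1−α) and take logs: α·0.3028959 = (1−α)·0.0741080.
Thus α·(0.3770039) = 0.0741080, so α = 0.0741080/0.3770039 ≈ 0.1966.

α ≈ 0.1966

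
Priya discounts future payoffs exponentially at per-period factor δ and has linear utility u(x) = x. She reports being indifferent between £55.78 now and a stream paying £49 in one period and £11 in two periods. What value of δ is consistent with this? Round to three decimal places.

δ ≈ 0.940

Present value of the stream is 49·δ + 11·δ². Indifference gives 49δ + 11δ² = 55.78.
So 11δ² + 49δ − 55.78 = 0.
δ = (−49 + √(49² + 4·11·55.78)) / (2·11) = (−49 + √4855.32) / 22 ≈ 0.940.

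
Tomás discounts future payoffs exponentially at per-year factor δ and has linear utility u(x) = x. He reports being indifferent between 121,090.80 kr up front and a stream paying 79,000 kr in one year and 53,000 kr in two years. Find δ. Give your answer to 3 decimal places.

Present value of the stream is 79000·δ + 53000·δ². Indifference gives 79000δ + 53000δ² = 121090.80.
Rearranged: 53000δ² + 79000δ − 121090.80 = 0.
δ = (−79000 + √(79000² + 4·53000·121090.80)) / (2·53000) = (−79000 + √31912249600.00) / 106000 ≈ 0.940.

δ ≈ 0.940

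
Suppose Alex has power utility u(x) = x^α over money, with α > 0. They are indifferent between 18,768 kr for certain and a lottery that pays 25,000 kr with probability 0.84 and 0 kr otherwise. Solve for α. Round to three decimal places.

α ≈ 0.608

The lottery's expected utility is 0.84·u(25000) + 0.16·u(0) = 0.84·25000^α (since u(0) = 0 for α > 0).
Indifference: 18768^α = 0.84·25000^α, so (18768/25000)^α = 0.84.
α = ln(0.84) / ln(18768/25000) = -0.174353/-0.286723 ≈ 0.608.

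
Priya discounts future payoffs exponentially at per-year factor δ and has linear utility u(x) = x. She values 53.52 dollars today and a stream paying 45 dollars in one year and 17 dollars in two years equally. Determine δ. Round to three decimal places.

δ ≈ 0.890

The stream is worth 45δ + 17δ² today, so 45δ + 17δ² = 53.52.
That is, 17δ² + 45δ − 53.52 = 0, a quadratic in δ.
δ = (−45 + √(45² + 4·17·53.52)) / (2·17) = (−45 + √5664.36) / 34 ≈ 0.890.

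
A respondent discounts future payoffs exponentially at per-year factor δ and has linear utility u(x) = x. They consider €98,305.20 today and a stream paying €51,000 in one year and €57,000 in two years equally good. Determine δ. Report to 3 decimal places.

The stream is worth 51000δ + 57000δ² today, so 51000δ + 57000δ² = 98305.20.
Rearranged: 57000δ² + 51000δ − 98305.20 = 0.
The positive root is δ = [−51000 + √(51000² + 4·57000·98305.20)] / (2·57000) = (−51000 + 158160.000)/114000 ≈ 0.940.

δ ≈ 0.940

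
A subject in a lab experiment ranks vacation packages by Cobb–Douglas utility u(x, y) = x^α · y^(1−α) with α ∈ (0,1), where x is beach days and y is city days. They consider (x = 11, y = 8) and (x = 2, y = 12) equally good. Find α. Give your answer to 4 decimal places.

Indifference: 11^α · 8^(1−α) = 2^α · 12^(1−α).
Taking logs: α·ln 11 + (1−α)·ln 8 = α·ln 2 + (1−α)·ln 12, i.e. α·1.7047481 = (1−α)·0.4054651.
With A = 1.7047481 and B = 0.4054651: α·A = (1−α)·B, so α = B/(A+B) = 0.4054651/2.1102132 ≈ 0.1921.

α ≈ 0.1921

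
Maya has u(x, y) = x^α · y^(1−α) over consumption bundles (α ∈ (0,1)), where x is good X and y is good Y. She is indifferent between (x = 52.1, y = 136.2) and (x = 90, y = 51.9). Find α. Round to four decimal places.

α ≈ 0.6383

Indifference: 52.1^α · 136.2^(1−α) = 90^α · 51.9^(1−α).
Rearrange to (52.1/90)^α = (51.9/136.2)^(1−α) and take logs: α·-0.5466447 = (1−α)·-0.9648056.
Thus α·(-1.5114503) = -0.9648056, so α = -0.9648056/-1.5114503 ≈ 0.6383.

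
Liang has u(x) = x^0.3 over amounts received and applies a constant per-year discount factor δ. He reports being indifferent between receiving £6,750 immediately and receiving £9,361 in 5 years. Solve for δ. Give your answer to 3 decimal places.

δ ≈ 0.981

The payoff in 5 years is discounted by δ^5, so u(6750) = δ^5·u(9361) and δ^5 = u(6750)/u(9361).
With u(x) = x^0.3: δ^5 = 6750^0.3/9361^0.3 = (6750/9361)^0.3 = 0.90656.
So δ = 0.90656^(1/5) ≈ 0.981.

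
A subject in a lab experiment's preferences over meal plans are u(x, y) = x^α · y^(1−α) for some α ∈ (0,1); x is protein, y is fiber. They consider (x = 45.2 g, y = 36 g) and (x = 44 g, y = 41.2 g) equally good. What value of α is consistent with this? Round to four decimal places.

α ≈ 0.8337

Indifference: 45.2^α · 36^(1−α) = 44^α · 41.2^(1−α).
(45.2/44)^α = (41.2/36)^(1−α); take logs: α·ln(45.2/44) = (1−α)·ln(41.2/36), i.e. α·0.0269075 = (1−α)·0.1349193.
Thus α·(0.1618268) = 0.1349193, so α = 0.1349193/0.1618268 ≈ 0.8337.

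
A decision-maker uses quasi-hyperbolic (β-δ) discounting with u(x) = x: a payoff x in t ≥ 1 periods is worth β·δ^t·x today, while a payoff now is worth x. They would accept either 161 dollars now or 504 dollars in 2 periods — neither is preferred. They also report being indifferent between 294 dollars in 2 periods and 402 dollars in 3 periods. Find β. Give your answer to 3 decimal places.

The second indifference involves only future payoffs, so β cancels: β·δ^2·294 = β·δ^3·402, giving δ = 294/402 = 0.73134.
Substituting δ into 161 = β·δ^2·504: β = 161/(269.571) ≈ 0.597.

β ≈ 0.597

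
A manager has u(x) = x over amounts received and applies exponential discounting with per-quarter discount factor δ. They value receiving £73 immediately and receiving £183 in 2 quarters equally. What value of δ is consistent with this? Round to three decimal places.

Equating discounted utilities: u(73) = δ^2·u(183) ⇒ δ^2 = u(73)/u(183).
With u(x) = x: δ^2 = 73/183 = 0.39891.
Hence δ = (0.39891)^(1/2) = 0.63159.

δ ≈ 0.632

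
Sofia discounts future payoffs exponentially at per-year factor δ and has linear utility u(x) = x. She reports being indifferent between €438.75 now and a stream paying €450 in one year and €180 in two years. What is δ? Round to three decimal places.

Present value of the stream is 450·δ + 180·δ². Indifference gives 450δ + 180δ² = 438.75.
Rearranged: 180δ² + 450δ − 438.75 = 0.
The positive root is δ = [−450 + √(450² + 4·180·438.75)] / (2·180) = (−450 + 720.000)/360 ≈ 0.750.

δ ≈ 0.750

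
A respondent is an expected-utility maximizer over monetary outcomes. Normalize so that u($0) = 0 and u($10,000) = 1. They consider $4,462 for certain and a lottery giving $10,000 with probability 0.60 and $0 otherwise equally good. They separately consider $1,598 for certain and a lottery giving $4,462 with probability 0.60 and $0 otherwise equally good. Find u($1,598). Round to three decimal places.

First, u($4,462) = 0.60·u($10,000) + 0.40·u($0) = 0.60.
Chaining: u($1,598) = 0.60·0.60 + 0.40·0.00 = 0.3600.

0.360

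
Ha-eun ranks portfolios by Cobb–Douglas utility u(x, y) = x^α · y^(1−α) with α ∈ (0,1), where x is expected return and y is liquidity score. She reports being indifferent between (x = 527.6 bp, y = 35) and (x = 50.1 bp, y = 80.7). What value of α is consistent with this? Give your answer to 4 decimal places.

Indifference: 527.6^α · 35^(1−α) = 50.1^α · 80.7^(1−α).
Taking logs: α·ln 527.6 + (1−α)·ln 35 = α·ln 50.1 + (1−α)·ln 80.7, i.e. α·2.3543174 = (1−α)·0.8353905.
Thus α·(3.1897079) = 0.8353905, so α = 0.8353905/3.1897079 ≈ 0.2619.

α ≈ 0.2619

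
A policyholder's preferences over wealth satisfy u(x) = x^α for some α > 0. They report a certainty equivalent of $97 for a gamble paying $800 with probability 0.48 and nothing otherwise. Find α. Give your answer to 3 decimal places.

α ≈ 0.348

EU(lottery) = 0.48·800^α + 0.52·0 = 0.48·800^α.
Setting u(97) equal to that: 97^α = 0.48·800^α ⇒ (97/800)^α = 0.48.
Taking logs: α·ln(97/800) = ln(0.48), so α = -0.733969 / -2.109901 ≈ 0.348.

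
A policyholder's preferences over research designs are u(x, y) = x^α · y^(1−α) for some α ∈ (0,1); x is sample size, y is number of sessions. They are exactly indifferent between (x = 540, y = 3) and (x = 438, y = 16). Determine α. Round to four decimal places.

The Cobb–Douglas utilities coincide, so 540^α·3^(1−α) = 438^α·16^(1−α).
Rearrange to (540/438)^α = (16/3)^(1−α) and take logs: α·0.2093502 = (1−α)·1.6739764.
So α/(1−α) = (1.6739764)/(0.2093502) = 7.9960583, and α = 7.9960583/8.9960583 ≈ 0.8888.

α ≈ 0.8888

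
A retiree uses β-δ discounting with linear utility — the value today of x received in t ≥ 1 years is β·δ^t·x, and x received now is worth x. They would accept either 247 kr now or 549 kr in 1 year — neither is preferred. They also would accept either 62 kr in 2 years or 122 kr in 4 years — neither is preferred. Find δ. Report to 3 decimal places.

From the later pair, β·δ^2·62 = β·δ^4·122; dividing through, δ^2 = 62/122 = 0.50820, so δ = 0.71288.

δ ≈ 0.713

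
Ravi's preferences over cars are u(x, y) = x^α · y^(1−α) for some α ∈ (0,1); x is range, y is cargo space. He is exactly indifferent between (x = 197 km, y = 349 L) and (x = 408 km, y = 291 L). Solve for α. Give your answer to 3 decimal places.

α ≈ 0.200

The Cobb–Douglas utilities coincide, so 197^α·349^(1−α) = 408^α·291^(1−α).
Taking logs: α·ln 197 + (1−α)·ln 349 = α·ln 408 + (1−α)·ln 291, i.e. α·-0.728063 = (1−α)·-0.181749.
Thus α·(-0.909812) = -0.181749, so α = -0.181749/-0.909812 ≈ 0.200.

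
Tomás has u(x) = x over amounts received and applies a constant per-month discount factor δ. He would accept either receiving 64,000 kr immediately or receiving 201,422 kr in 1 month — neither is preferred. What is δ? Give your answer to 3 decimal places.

δ ≈ 0.318

The payoff in 1 month is discounted by δ, so u(64000) = δ·u(201422) and δ = u(64000)/u(201422).
With u(x) = x: δ = 64000/201422 = 0.31774.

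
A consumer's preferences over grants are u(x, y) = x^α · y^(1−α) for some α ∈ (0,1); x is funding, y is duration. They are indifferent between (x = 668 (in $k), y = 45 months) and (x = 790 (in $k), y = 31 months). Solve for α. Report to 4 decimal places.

Indifference: 668^α · 45^(1−α) = 790^α · 31^(1−α).
(668/790)^α = (31/45)^(1−α); take logs: α·ln(668/790) = (1−α)·ln(31/45), i.e. α·-0.1677448 = (1−α)·-0.3726753.
With A = -0.1677448 and B = -0.3726753: α·A = (1−α)·B, so α = B/(A+B) = -0.3726753/-0.5404201 ≈ 0.6896.

α ≈ 0.6896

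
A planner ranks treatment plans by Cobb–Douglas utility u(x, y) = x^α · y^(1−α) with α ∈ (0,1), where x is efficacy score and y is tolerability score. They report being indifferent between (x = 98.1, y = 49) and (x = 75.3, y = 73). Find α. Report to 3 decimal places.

The Cobb–Douglas utilities coincide, so 98.1^α·49^(1−α) = 75.3^α·73^(1−α).
Taking logs: α·ln 98.1 + (1−α)·ln 49 = α·ln 75.3 + (1−α)·ln 73, i.e. α·0.264507 = (1−α)·0.398639.
Thus α·(0.663146) = 0.398639, so α = 0.398639/0.663146 ≈ 0.601.

α ≈ 0.601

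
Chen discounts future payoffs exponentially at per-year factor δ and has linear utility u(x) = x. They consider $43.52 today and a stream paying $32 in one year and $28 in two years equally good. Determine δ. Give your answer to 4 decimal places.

δ ≈ 0.8000

Equating present values: 43.52 = 32δ + 28δ².
So 28δ² + 32δ − 43.52 = 0.
δ = (−32 + √(32² + 4·28·43.52)) / (2·28) = (−32 + √5898.24) / 56 ≈ 0.8000.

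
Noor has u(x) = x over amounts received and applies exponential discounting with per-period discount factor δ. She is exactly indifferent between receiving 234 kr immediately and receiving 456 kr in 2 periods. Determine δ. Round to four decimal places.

δ ≈ 0.7164

Indifference means u(234) = δ^2 · u(456), so δ^2 = u(234)/u(456).
With u(x) = x: δ^2 = 234/456 = 0.51316.
Taking the square root: δ = 0.51316^(1/2) ≈ 0.7164.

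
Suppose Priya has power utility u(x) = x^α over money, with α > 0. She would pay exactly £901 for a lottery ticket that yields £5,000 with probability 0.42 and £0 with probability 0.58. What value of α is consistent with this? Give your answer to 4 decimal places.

α ≈ 0.5062

Since u(0) = 0, the lottery's EU is 0.42·5000^α.
Equating: 901^α = 0.42·5000^α, i.e. 0.1802^α = 0.42.
Take logs: α = ln 0.42 / ln(901/5000) ≈ 0.506219.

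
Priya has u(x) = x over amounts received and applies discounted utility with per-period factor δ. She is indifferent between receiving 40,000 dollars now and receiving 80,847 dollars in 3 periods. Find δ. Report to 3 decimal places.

δ ≈ 0.791

Equating discounted utilities: u(40000) = δ^3·u(80847) ⇒ δ^3 = u(40000)/u(80847).
With u(x) = x: δ^3 = 40000/80847 = 0.49476.
Taking the cube root: δ = 0.49476^(1/3) ≈ 0.791.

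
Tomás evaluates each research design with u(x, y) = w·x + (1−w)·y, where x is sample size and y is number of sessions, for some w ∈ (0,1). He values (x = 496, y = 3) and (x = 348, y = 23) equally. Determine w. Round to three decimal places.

w = 0.119

Indifference: w·496 + (1−w)·3 = w·348 + (1−w)·23.
w·(496−348) = (1−w)·(23−3), i.e. w·148 = (1−w)·20.
The marginal rate of substitution is 20/148, so w = 20/(148+20) = 0.119.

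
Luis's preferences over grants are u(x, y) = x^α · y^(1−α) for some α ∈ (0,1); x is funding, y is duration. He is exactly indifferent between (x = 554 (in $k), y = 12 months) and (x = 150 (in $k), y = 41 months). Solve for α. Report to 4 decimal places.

α ≈ 0.4846

Set the two utilities equal: 554^α·12^(1−α) = 150^α·41^(1−α).
Rearrange to (554/150)^α = (41/12)^(1−α) and take logs: α·1.3065294 = (1−α)·1.2286654.
So α/(1−α) = (1.2286654)/(1.3065294) = 0.9404039, and α = 0.9404039/1.9404039 ≈ 0.4846.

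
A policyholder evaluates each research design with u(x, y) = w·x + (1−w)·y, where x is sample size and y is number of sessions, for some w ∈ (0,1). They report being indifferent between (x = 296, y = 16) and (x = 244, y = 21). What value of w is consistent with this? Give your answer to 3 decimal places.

w = 0.088

Equating utilities: w·296 + (1−w)·16 = w·244 + (1−w)·21.
w·(296−244) = (1−w)·(21−16), i.e. w·52 = (1−w)·5.
Hence w = 5/(52+5) = 5/57 = 0.088.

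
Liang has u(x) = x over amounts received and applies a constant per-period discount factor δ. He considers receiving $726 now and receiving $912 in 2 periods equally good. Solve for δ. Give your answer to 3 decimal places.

δ ≈ 0.892

Indifference means u(726) = δ^2 · u(912), so δ^2 = u(726)/u(912).
With u(x) = x: δ^2 = 726/912 = 0.79605.
Taking the square root: δ = 0.79605^(1/2) ≈ 0.892.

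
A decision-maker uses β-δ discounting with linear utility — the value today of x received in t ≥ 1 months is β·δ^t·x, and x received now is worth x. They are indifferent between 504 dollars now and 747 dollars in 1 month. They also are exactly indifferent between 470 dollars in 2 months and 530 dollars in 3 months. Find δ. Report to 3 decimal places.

The second indifference involves only future payoffs, so β cancels: β·δ^2·470 = β·δ^3·530, giving δ = 470/530 = 0.88679.

δ ≈ 0.887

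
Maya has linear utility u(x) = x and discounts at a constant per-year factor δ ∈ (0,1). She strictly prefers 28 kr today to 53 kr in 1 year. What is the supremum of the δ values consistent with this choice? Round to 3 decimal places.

The preference means 28 > δ·53.
Dividing through by 53 gives δ < 0.52830.

δ < 0.528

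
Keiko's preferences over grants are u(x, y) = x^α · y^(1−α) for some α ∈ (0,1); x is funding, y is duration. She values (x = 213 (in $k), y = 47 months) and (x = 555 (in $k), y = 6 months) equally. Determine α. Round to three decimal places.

α ≈ 0.682

Set the two utilities equal: 213^α·47^(1−α) = 555^α·6^(1−α).
Rearrange to (213/555)^α = (6/47)^(1−α) and take logs: α·-0.957676 = (1−α)·-2.058388.
With A = -0.957676 and B = -2.058388: α·A = (1−α)·B, so α = B/(A+B) = -2.058388/-3.016064 ≈ 0.682.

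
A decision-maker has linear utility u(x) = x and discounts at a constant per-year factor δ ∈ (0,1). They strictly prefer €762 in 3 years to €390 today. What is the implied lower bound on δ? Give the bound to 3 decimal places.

Comparing present values: 390 < δ^3·762.
Dividing by 762: δ^3 > 0.51181. Both sides are positive, so the cube root keeps the direction.
δ > (390/762)^(1/3) ≈ 0.800.

δ > 0.800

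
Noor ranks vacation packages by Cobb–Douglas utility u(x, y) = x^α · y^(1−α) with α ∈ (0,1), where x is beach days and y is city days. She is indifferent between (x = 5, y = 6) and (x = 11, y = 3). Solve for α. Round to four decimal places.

α ≈ 0.4678

Set the two utilities equal: 5^α·6^(1−α) = 11^α·3^(1−α).
(5/11)^α = (3/6)^(1−α); take logs: α·ln(5/11) = (1−α)·ln(3/6), i.e. α·-0.7884574 = (1−α)·-0.6931472.
So α/(1−α) = (-0.6931472)/(-0.7884574) = 0.8791181, and α = 0.8791181/1.8791181 ≈ 0.4678.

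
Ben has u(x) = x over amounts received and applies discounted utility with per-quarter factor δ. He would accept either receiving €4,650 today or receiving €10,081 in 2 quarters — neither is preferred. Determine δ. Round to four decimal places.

Indifference means u(4650) = δ^2 · u(10081), so δ^2 = u(4650)/u(10081).
With u(x) = x: δ^2 = 4650/10081 = 0.46126.
Hence δ = (0.46126)^(1/2) = 0.679164.

δ ≈ 0.6792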